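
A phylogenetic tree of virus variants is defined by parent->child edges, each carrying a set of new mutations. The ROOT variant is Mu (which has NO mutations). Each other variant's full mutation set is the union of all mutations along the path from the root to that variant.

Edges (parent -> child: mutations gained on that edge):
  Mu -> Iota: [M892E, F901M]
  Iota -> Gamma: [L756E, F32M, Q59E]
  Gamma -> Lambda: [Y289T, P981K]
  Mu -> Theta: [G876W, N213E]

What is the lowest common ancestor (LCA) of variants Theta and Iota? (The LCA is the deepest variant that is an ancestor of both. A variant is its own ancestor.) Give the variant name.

Answer: Mu

Derivation:
Path from root to Theta: Mu -> Theta
  ancestors of Theta: {Mu, Theta}
Path from root to Iota: Mu -> Iota
  ancestors of Iota: {Mu, Iota}
Common ancestors: {Mu}
Walk up from Iota: Iota (not in ancestors of Theta), Mu (in ancestors of Theta)
Deepest common ancestor (LCA) = Mu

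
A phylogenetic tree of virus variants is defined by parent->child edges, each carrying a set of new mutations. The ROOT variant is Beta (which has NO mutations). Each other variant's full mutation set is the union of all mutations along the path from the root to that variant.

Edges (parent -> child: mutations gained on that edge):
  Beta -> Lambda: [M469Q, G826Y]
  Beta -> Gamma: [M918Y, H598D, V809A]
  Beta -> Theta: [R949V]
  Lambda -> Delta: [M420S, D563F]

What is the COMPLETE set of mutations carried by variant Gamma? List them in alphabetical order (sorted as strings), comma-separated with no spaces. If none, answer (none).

At Beta: gained [] -> total []
At Gamma: gained ['M918Y', 'H598D', 'V809A'] -> total ['H598D', 'M918Y', 'V809A']

Answer: H598D,M918Y,V809A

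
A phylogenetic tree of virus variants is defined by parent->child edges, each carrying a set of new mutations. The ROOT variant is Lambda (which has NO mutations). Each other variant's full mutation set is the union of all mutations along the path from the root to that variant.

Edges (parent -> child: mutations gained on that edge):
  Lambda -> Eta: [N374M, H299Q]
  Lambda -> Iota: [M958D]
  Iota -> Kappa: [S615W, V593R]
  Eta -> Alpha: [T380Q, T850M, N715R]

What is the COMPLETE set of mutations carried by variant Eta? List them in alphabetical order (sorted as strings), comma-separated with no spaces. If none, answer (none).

At Lambda: gained [] -> total []
At Eta: gained ['N374M', 'H299Q'] -> total ['H299Q', 'N374M']

Answer: H299Q,N374M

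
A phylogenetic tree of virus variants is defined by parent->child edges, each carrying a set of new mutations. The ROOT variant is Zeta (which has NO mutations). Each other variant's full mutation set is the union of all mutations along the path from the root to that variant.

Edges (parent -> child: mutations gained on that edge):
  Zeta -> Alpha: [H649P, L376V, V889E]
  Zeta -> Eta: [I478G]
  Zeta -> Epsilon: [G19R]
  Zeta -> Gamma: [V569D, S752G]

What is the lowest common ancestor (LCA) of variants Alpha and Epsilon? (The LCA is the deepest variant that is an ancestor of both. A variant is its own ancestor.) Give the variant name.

Path from root to Alpha: Zeta -> Alpha
  ancestors of Alpha: {Zeta, Alpha}
Path from root to Epsilon: Zeta -> Epsilon
  ancestors of Epsilon: {Zeta, Epsilon}
Common ancestors: {Zeta}
Walk up from Epsilon: Epsilon (not in ancestors of Alpha), Zeta (in ancestors of Alpha)
Deepest common ancestor (LCA) = Zeta

Answer: Zeta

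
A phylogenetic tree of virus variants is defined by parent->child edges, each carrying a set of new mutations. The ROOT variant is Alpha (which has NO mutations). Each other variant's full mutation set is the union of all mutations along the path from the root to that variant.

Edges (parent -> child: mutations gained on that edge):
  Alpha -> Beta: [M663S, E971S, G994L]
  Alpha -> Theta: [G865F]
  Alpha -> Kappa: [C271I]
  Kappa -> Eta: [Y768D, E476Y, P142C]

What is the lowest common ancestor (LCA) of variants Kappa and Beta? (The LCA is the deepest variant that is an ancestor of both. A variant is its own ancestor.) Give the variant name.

Path from root to Kappa: Alpha -> Kappa
  ancestors of Kappa: {Alpha, Kappa}
Path from root to Beta: Alpha -> Beta
  ancestors of Beta: {Alpha, Beta}
Common ancestors: {Alpha}
Walk up from Beta: Beta (not in ancestors of Kappa), Alpha (in ancestors of Kappa)
Deepest common ancestor (LCA) = Alpha

Answer: Alpha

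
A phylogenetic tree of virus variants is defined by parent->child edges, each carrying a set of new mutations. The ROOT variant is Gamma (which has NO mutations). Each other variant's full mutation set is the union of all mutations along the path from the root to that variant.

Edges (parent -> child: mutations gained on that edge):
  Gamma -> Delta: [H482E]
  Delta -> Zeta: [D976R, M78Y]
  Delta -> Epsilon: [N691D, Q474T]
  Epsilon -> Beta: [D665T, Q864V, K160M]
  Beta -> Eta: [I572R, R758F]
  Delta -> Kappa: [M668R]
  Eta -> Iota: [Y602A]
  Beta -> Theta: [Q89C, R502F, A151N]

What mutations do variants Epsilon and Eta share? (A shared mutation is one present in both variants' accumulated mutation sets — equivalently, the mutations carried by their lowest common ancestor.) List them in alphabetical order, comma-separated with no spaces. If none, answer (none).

Answer: H482E,N691D,Q474T

Derivation:
Accumulating mutations along path to Epsilon:
  At Gamma: gained [] -> total []
  At Delta: gained ['H482E'] -> total ['H482E']
  At Epsilon: gained ['N691D', 'Q474T'] -> total ['H482E', 'N691D', 'Q474T']
Mutations(Epsilon) = ['H482E', 'N691D', 'Q474T']
Accumulating mutations along path to Eta:
  At Gamma: gained [] -> total []
  At Delta: gained ['H482E'] -> total ['H482E']
  At Epsilon: gained ['N691D', 'Q474T'] -> total ['H482E', 'N691D', 'Q474T']
  At Beta: gained ['D665T', 'Q864V', 'K160M'] -> total ['D665T', 'H482E', 'K160M', 'N691D', 'Q474T', 'Q864V']
  At Eta: gained ['I572R', 'R758F'] -> total ['D665T', 'H482E', 'I572R', 'K160M', 'N691D', 'Q474T', 'Q864V', 'R758F']
Mutations(Eta) = ['D665T', 'H482E', 'I572R', 'K160M', 'N691D', 'Q474T', 'Q864V', 'R758F']
Intersection: ['H482E', 'N691D', 'Q474T'] ∩ ['D665T', 'H482E', 'I572R', 'K160M', 'N691D', 'Q474T', 'Q864V', 'R758F'] = ['H482E', 'N691D', 'Q474T']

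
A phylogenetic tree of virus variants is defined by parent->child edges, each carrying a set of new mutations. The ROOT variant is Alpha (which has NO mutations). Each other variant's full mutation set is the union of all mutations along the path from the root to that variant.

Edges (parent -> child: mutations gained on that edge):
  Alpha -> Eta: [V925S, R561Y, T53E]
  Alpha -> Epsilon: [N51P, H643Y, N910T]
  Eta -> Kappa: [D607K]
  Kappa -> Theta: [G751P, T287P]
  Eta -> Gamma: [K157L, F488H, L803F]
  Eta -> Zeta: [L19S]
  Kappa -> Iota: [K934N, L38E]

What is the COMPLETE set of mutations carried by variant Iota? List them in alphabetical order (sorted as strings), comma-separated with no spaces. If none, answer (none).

Answer: D607K,K934N,L38E,R561Y,T53E,V925S

Derivation:
At Alpha: gained [] -> total []
At Eta: gained ['V925S', 'R561Y', 'T53E'] -> total ['R561Y', 'T53E', 'V925S']
At Kappa: gained ['D607K'] -> total ['D607K', 'R561Y', 'T53E', 'V925S']
At Iota: gained ['K934N', 'L38E'] -> total ['D607K', 'K934N', 'L38E', 'R561Y', 'T53E', 'V925S']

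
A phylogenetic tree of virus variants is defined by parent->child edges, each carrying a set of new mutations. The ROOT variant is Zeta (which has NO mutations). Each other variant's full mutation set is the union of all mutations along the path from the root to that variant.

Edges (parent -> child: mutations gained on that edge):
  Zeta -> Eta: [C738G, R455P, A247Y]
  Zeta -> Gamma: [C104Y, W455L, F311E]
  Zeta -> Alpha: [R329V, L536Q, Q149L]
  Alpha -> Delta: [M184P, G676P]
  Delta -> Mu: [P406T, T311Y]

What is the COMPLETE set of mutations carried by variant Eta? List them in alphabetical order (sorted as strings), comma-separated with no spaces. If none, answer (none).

At Zeta: gained [] -> total []
At Eta: gained ['C738G', 'R455P', 'A247Y'] -> total ['A247Y', 'C738G', 'R455P']

Answer: A247Y,C738G,R455P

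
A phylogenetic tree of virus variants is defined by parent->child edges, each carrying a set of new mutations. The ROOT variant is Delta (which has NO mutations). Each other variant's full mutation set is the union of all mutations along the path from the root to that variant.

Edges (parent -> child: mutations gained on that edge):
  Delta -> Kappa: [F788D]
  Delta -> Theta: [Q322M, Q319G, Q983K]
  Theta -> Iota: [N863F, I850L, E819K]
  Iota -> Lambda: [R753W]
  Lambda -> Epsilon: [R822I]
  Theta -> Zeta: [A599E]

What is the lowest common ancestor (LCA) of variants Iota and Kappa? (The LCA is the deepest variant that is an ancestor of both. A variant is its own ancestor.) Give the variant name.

Answer: Delta

Derivation:
Path from root to Iota: Delta -> Theta -> Iota
  ancestors of Iota: {Delta, Theta, Iota}
Path from root to Kappa: Delta -> Kappa
  ancestors of Kappa: {Delta, Kappa}
Common ancestors: {Delta}
Walk up from Kappa: Kappa (not in ancestors of Iota), Delta (in ancestors of Iota)
Deepest common ancestor (LCA) = Delta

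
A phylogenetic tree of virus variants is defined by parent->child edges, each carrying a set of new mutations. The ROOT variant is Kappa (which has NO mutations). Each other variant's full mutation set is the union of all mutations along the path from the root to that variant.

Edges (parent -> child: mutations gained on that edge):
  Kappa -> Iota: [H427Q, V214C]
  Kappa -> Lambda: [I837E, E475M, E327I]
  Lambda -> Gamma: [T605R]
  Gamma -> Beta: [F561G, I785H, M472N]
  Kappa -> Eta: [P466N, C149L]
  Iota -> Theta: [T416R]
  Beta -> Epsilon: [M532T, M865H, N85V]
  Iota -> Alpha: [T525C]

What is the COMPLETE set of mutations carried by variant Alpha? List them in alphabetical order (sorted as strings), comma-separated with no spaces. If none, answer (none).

At Kappa: gained [] -> total []
At Iota: gained ['H427Q', 'V214C'] -> total ['H427Q', 'V214C']
At Alpha: gained ['T525C'] -> total ['H427Q', 'T525C', 'V214C']

Answer: H427Q,T525C,V214C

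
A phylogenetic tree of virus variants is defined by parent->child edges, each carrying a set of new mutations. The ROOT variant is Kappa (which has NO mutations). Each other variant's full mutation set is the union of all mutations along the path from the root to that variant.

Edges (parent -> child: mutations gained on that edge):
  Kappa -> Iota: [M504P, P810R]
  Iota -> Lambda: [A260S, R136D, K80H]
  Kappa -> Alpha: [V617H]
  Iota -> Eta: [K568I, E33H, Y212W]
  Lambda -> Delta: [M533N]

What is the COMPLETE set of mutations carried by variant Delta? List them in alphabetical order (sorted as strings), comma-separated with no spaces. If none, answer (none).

At Kappa: gained [] -> total []
At Iota: gained ['M504P', 'P810R'] -> total ['M504P', 'P810R']
At Lambda: gained ['A260S', 'R136D', 'K80H'] -> total ['A260S', 'K80H', 'M504P', 'P810R', 'R136D']
At Delta: gained ['M533N'] -> total ['A260S', 'K80H', 'M504P', 'M533N', 'P810R', 'R136D']

Answer: A260S,K80H,M504P,M533N,P810R,R136D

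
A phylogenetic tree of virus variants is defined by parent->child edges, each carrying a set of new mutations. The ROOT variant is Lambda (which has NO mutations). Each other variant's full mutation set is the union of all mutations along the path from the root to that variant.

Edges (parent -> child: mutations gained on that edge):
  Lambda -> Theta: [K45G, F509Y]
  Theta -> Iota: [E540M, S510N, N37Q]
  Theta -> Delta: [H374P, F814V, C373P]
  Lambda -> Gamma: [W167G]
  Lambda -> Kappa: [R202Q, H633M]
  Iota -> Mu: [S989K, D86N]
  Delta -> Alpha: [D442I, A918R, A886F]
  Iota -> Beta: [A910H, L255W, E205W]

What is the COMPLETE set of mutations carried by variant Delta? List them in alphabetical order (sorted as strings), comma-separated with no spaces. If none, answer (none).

Answer: C373P,F509Y,F814V,H374P,K45G

Derivation:
At Lambda: gained [] -> total []
At Theta: gained ['K45G', 'F509Y'] -> total ['F509Y', 'K45G']
At Delta: gained ['H374P', 'F814V', 'C373P'] -> total ['C373P', 'F509Y', 'F814V', 'H374P', 'K45G']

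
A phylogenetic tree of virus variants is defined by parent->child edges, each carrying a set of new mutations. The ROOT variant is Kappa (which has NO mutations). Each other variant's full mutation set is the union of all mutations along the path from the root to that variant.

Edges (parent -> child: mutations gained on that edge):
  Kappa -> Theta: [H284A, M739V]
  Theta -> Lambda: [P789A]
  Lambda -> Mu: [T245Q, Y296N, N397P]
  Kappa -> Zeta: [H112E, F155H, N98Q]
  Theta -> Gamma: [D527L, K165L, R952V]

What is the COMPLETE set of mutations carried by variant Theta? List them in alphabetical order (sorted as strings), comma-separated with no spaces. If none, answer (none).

At Kappa: gained [] -> total []
At Theta: gained ['H284A', 'M739V'] -> total ['H284A', 'M739V']

Answer: H284A,M739V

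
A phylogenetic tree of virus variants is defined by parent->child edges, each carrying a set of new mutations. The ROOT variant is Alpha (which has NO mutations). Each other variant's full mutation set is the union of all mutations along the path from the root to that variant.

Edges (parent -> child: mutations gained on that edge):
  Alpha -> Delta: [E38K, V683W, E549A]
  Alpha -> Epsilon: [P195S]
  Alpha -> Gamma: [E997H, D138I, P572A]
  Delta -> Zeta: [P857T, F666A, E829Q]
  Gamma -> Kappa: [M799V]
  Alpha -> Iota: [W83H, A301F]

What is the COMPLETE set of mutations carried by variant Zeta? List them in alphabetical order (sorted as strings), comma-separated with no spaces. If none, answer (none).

Answer: E38K,E549A,E829Q,F666A,P857T,V683W

Derivation:
At Alpha: gained [] -> total []
At Delta: gained ['E38K', 'V683W', 'E549A'] -> total ['E38K', 'E549A', 'V683W']
At Zeta: gained ['P857T', 'F666A', 'E829Q'] -> total ['E38K', 'E549A', 'E829Q', 'F666A', 'P857T', 'V683W']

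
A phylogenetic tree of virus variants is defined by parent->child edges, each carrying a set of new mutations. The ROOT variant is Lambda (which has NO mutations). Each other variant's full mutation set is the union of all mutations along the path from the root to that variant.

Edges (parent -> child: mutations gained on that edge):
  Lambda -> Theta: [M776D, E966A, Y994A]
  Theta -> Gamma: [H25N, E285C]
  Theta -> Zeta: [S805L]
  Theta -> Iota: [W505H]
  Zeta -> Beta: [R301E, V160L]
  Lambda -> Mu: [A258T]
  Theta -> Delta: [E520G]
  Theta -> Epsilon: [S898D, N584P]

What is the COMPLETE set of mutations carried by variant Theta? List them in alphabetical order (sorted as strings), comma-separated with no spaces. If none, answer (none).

Answer: E966A,M776D,Y994A

Derivation:
At Lambda: gained [] -> total []
At Theta: gained ['M776D', 'E966A', 'Y994A'] -> total ['E966A', 'M776D', 'Y994A']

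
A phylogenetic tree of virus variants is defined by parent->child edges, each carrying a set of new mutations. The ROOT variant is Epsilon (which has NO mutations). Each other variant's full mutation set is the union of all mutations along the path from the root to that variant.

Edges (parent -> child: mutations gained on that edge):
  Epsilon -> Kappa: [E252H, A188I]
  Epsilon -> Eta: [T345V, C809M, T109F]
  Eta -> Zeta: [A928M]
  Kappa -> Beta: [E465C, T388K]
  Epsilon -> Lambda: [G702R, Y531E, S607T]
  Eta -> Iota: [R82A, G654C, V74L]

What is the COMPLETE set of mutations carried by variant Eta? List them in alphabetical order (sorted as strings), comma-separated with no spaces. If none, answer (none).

Answer: C809M,T109F,T345V

Derivation:
At Epsilon: gained [] -> total []
At Eta: gained ['T345V', 'C809M', 'T109F'] -> total ['C809M', 'T109F', 'T345V']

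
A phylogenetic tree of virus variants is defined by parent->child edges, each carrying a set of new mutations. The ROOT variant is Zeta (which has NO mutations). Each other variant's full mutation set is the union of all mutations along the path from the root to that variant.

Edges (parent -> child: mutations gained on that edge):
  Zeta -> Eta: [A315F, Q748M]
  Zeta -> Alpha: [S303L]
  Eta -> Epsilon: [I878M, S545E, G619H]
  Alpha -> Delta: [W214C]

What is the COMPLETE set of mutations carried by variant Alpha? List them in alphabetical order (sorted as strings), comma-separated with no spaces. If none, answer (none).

At Zeta: gained [] -> total []
At Alpha: gained ['S303L'] -> total ['S303L']

Answer: S303L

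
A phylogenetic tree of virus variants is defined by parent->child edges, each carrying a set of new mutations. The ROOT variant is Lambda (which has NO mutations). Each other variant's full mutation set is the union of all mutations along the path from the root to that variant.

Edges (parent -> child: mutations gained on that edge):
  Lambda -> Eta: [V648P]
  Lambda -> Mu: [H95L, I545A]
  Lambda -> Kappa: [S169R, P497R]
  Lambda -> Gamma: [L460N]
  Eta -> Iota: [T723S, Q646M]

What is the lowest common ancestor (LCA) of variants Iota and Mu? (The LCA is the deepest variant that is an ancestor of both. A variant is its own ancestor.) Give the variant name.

Path from root to Iota: Lambda -> Eta -> Iota
  ancestors of Iota: {Lambda, Eta, Iota}
Path from root to Mu: Lambda -> Mu
  ancestors of Mu: {Lambda, Mu}
Common ancestors: {Lambda}
Walk up from Mu: Mu (not in ancestors of Iota), Lambda (in ancestors of Iota)
Deepest common ancestor (LCA) = Lambda

Answer: Lambda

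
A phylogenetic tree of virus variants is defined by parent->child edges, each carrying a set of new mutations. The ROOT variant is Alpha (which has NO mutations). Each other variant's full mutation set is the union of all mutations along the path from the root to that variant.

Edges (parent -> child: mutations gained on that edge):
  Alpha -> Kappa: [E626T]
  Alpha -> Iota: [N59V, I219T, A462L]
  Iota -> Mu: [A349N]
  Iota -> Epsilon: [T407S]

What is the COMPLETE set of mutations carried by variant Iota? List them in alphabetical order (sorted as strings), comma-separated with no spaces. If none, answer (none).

At Alpha: gained [] -> total []
At Iota: gained ['N59V', 'I219T', 'A462L'] -> total ['A462L', 'I219T', 'N59V']

Answer: A462L,I219T,N59V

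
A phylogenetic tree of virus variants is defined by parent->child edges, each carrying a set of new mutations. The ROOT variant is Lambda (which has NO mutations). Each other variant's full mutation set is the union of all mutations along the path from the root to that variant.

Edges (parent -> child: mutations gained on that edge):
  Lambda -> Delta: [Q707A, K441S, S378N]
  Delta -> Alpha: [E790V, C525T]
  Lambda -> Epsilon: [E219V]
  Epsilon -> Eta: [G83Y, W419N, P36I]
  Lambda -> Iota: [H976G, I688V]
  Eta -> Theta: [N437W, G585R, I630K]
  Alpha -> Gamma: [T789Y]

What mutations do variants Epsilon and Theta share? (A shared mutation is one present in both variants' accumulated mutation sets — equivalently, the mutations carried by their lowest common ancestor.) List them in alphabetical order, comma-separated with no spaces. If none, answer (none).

Accumulating mutations along path to Epsilon:
  At Lambda: gained [] -> total []
  At Epsilon: gained ['E219V'] -> total ['E219V']
Mutations(Epsilon) = ['E219V']
Accumulating mutations along path to Theta:
  At Lambda: gained [] -> total []
  At Epsilon: gained ['E219V'] -> total ['E219V']
  At Eta: gained ['G83Y', 'W419N', 'P36I'] -> total ['E219V', 'G83Y', 'P36I', 'W419N']
  At Theta: gained ['N437W', 'G585R', 'I630K'] -> total ['E219V', 'G585R', 'G83Y', 'I630K', 'N437W', 'P36I', 'W419N']
Mutations(Theta) = ['E219V', 'G585R', 'G83Y', 'I630K', 'N437W', 'P36I', 'W419N']
Intersection: ['E219V'] ∩ ['E219V', 'G585R', 'G83Y', 'I630K', 'N437W', 'P36I', 'W419N'] = ['E219V']

Answer: E219V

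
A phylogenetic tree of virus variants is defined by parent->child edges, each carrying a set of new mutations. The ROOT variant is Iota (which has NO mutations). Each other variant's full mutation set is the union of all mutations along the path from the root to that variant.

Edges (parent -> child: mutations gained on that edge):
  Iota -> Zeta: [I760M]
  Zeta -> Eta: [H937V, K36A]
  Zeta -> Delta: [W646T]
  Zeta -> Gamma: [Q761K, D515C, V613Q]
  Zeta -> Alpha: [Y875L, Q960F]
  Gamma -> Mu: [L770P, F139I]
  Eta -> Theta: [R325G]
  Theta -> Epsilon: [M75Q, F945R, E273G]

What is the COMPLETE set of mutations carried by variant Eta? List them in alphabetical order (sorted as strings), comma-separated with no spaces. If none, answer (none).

Answer: H937V,I760M,K36A

Derivation:
At Iota: gained [] -> total []
At Zeta: gained ['I760M'] -> total ['I760M']
At Eta: gained ['H937V', 'K36A'] -> total ['H937V', 'I760M', 'K36A']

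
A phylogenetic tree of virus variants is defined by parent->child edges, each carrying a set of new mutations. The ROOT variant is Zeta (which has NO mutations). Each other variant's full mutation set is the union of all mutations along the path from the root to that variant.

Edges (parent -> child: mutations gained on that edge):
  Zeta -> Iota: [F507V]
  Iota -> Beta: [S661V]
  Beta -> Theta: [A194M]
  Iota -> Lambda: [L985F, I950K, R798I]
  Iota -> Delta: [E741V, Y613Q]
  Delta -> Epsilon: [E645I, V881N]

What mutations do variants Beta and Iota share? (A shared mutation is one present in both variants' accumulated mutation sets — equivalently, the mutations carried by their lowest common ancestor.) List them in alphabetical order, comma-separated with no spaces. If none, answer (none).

Accumulating mutations along path to Beta:
  At Zeta: gained [] -> total []
  At Iota: gained ['F507V'] -> total ['F507V']
  At Beta: gained ['S661V'] -> total ['F507V', 'S661V']
Mutations(Beta) = ['F507V', 'S661V']
Accumulating mutations along path to Iota:
  At Zeta: gained [] -> total []
  At Iota: gained ['F507V'] -> total ['F507V']
Mutations(Iota) = ['F507V']
Intersection: ['F507V', 'S661V'] ∩ ['F507V'] = ['F507V']

Answer: F507V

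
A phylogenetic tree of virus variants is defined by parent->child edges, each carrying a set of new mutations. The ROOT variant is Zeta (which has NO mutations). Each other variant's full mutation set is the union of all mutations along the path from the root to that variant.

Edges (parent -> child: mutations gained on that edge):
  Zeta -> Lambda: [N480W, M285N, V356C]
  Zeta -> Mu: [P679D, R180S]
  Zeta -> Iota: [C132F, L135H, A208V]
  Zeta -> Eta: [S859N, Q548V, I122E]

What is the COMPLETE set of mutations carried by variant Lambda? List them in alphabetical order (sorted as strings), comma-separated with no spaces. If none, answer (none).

At Zeta: gained [] -> total []
At Lambda: gained ['N480W', 'M285N', 'V356C'] -> total ['M285N', 'N480W', 'V356C']

Answer: M285N,N480W,V356C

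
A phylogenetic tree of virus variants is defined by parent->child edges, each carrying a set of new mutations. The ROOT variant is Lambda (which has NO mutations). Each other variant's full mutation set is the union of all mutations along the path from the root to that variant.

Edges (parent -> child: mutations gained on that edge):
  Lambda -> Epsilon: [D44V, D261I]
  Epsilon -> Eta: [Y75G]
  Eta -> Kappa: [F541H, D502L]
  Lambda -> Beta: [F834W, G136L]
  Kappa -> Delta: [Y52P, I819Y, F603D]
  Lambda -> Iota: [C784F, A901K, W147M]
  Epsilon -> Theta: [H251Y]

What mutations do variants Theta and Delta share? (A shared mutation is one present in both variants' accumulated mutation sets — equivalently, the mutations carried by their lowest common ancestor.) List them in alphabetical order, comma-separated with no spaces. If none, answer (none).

Accumulating mutations along path to Theta:
  At Lambda: gained [] -> total []
  At Epsilon: gained ['D44V', 'D261I'] -> total ['D261I', 'D44V']
  At Theta: gained ['H251Y'] -> total ['D261I', 'D44V', 'H251Y']
Mutations(Theta) = ['D261I', 'D44V', 'H251Y']
Accumulating mutations along path to Delta:
  At Lambda: gained [] -> total []
  At Epsilon: gained ['D44V', 'D261I'] -> total ['D261I', 'D44V']
  At Eta: gained ['Y75G'] -> total ['D261I', 'D44V', 'Y75G']
  At Kappa: gained ['F541H', 'D502L'] -> total ['D261I', 'D44V', 'D502L', 'F541H', 'Y75G']
  At Delta: gained ['Y52P', 'I819Y', 'F603D'] -> total ['D261I', 'D44V', 'D502L', 'F541H', 'F603D', 'I819Y', 'Y52P', 'Y75G']
Mutations(Delta) = ['D261I', 'D44V', 'D502L', 'F541H', 'F603D', 'I819Y', 'Y52P', 'Y75G']
Intersection: ['D261I', 'D44V', 'H251Y'] ∩ ['D261I', 'D44V', 'D502L', 'F541H', 'F603D', 'I819Y', 'Y52P', 'Y75G'] = ['D261I', 'D44V']

Answer: D261I,D44V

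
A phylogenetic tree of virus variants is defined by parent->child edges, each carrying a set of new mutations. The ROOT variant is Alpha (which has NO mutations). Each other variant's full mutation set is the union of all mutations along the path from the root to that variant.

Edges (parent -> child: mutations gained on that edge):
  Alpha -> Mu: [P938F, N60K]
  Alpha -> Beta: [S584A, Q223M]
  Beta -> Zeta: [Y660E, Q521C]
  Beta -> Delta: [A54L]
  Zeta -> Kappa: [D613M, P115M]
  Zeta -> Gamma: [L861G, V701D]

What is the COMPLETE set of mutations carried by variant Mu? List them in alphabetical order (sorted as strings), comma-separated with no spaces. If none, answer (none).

At Alpha: gained [] -> total []
At Mu: gained ['P938F', 'N60K'] -> total ['N60K', 'P938F']

Answer: N60K,P938F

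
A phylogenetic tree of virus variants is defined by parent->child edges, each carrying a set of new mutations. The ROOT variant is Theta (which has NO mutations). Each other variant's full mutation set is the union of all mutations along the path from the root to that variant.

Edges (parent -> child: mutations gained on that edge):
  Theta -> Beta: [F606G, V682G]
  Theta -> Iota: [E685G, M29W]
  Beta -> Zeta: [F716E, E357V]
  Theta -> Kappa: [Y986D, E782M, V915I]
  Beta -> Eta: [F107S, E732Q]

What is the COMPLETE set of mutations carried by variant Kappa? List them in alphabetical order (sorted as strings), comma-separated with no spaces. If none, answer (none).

Answer: E782M,V915I,Y986D

Derivation:
At Theta: gained [] -> total []
At Kappa: gained ['Y986D', 'E782M', 'V915I'] -> total ['E782M', 'V915I', 'Y986D']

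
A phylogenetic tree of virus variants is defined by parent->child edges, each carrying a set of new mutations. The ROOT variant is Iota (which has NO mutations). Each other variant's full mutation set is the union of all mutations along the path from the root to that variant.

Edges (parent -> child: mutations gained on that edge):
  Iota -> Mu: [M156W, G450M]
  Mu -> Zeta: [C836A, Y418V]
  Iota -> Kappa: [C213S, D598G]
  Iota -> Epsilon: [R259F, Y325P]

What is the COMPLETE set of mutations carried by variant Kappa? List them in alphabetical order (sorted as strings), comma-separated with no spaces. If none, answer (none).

At Iota: gained [] -> total []
At Kappa: gained ['C213S', 'D598G'] -> total ['C213S', 'D598G']

Answer: C213S,D598G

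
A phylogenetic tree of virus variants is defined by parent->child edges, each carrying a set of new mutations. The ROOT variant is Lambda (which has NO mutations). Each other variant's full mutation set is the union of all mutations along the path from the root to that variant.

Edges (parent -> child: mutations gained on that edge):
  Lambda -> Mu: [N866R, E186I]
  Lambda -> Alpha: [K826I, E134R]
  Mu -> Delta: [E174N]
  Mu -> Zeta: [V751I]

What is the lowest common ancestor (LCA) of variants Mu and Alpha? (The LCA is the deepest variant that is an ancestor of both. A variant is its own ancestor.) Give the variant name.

Answer: Lambda

Derivation:
Path from root to Mu: Lambda -> Mu
  ancestors of Mu: {Lambda, Mu}
Path from root to Alpha: Lambda -> Alpha
  ancestors of Alpha: {Lambda, Alpha}
Common ancestors: {Lambda}
Walk up from Alpha: Alpha (not in ancestors of Mu), Lambda (in ancestors of Mu)
Deepest common ancestor (LCA) = Lambda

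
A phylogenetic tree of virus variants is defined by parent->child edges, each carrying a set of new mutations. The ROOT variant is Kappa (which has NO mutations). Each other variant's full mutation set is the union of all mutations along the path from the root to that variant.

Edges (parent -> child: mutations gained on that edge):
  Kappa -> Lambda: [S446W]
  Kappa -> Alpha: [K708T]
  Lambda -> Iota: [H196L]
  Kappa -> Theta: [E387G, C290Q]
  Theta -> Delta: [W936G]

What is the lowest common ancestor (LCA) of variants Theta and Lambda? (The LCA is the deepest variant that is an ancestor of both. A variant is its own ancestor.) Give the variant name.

Path from root to Theta: Kappa -> Theta
  ancestors of Theta: {Kappa, Theta}
Path from root to Lambda: Kappa -> Lambda
  ancestors of Lambda: {Kappa, Lambda}
Common ancestors: {Kappa}
Walk up from Lambda: Lambda (not in ancestors of Theta), Kappa (in ancestors of Theta)
Deepest common ancestor (LCA) = Kappa

Answer: Kappa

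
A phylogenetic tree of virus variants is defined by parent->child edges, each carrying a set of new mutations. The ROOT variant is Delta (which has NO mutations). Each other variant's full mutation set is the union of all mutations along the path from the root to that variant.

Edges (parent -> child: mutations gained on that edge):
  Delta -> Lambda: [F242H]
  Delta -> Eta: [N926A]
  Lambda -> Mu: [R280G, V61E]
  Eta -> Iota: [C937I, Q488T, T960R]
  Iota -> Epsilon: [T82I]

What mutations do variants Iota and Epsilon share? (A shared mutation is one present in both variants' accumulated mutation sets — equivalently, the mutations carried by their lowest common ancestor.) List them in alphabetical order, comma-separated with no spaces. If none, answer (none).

Accumulating mutations along path to Iota:
  At Delta: gained [] -> total []
  At Eta: gained ['N926A'] -> total ['N926A']
  At Iota: gained ['C937I', 'Q488T', 'T960R'] -> total ['C937I', 'N926A', 'Q488T', 'T960R']
Mutations(Iota) = ['C937I', 'N926A', 'Q488T', 'T960R']
Accumulating mutations along path to Epsilon:
  At Delta: gained [] -> total []
  At Eta: gained ['N926A'] -> total ['N926A']
  At Iota: gained ['C937I', 'Q488T', 'T960R'] -> total ['C937I', 'N926A', 'Q488T', 'T960R']
  At Epsilon: gained ['T82I'] -> total ['C937I', 'N926A', 'Q488T', 'T82I', 'T960R']
Mutations(Epsilon) = ['C937I', 'N926A', 'Q488T', 'T82I', 'T960R']
Intersection: ['C937I', 'N926A', 'Q488T', 'T960R'] ∩ ['C937I', 'N926A', 'Q488T', 'T82I', 'T960R'] = ['C937I', 'N926A', 'Q488T', 'T960R']

Answer: C937I,N926A,Q488T,T960R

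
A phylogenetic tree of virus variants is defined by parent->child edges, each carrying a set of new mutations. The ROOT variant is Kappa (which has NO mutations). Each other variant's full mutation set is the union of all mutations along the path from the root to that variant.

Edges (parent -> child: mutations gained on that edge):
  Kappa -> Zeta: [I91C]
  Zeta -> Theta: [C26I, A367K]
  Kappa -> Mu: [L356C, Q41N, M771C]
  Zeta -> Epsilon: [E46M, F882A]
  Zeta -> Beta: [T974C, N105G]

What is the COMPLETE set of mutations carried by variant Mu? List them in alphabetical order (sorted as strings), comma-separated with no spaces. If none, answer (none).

At Kappa: gained [] -> total []
At Mu: gained ['L356C', 'Q41N', 'M771C'] -> total ['L356C', 'M771C', 'Q41N']

Answer: L356C,M771C,Q41N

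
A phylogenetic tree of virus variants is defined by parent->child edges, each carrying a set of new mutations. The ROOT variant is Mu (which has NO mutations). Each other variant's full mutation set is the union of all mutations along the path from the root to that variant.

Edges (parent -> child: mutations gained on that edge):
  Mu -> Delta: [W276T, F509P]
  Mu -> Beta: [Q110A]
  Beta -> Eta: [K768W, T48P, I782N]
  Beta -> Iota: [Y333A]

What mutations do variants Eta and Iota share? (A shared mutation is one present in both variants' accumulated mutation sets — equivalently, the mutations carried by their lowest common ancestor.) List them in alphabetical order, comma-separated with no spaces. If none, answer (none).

Accumulating mutations along path to Eta:
  At Mu: gained [] -> total []
  At Beta: gained ['Q110A'] -> total ['Q110A']
  At Eta: gained ['K768W', 'T48P', 'I782N'] -> total ['I782N', 'K768W', 'Q110A', 'T48P']
Mutations(Eta) = ['I782N', 'K768W', 'Q110A', 'T48P']
Accumulating mutations along path to Iota:
  At Mu: gained [] -> total []
  At Beta: gained ['Q110A'] -> total ['Q110A']
  At Iota: gained ['Y333A'] -> total ['Q110A', 'Y333A']
Mutations(Iota) = ['Q110A', 'Y333A']
Intersection: ['I782N', 'K768W', 'Q110A', 'T48P'] ∩ ['Q110A', 'Y333A'] = ['Q110A']

Answer: Q110A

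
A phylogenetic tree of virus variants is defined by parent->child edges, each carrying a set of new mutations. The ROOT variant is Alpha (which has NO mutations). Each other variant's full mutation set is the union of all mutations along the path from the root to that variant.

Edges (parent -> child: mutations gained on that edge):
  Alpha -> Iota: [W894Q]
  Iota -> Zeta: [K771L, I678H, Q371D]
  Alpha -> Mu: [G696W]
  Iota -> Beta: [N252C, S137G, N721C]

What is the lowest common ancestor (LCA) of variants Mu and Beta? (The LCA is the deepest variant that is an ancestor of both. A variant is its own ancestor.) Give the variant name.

Answer: Alpha

Derivation:
Path from root to Mu: Alpha -> Mu
  ancestors of Mu: {Alpha, Mu}
Path from root to Beta: Alpha -> Iota -> Beta
  ancestors of Beta: {Alpha, Iota, Beta}
Common ancestors: {Alpha}
Walk up from Beta: Beta (not in ancestors of Mu), Iota (not in ancestors of Mu), Alpha (in ancestors of Mu)
Deepest common ancestor (LCA) = Alpha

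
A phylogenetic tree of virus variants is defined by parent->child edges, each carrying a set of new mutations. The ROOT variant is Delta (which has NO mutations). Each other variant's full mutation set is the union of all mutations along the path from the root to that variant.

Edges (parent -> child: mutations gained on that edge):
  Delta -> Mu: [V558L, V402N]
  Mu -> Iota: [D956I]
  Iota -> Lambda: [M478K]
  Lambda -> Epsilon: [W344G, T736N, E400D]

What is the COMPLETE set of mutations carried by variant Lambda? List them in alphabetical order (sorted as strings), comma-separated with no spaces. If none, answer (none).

Answer: D956I,M478K,V402N,V558L

Derivation:
At Delta: gained [] -> total []
At Mu: gained ['V558L', 'V402N'] -> total ['V402N', 'V558L']
At Iota: gained ['D956I'] -> total ['D956I', 'V402N', 'V558L']
At Lambda: gained ['M478K'] -> total ['D956I', 'M478K', 'V402N', 'V558L']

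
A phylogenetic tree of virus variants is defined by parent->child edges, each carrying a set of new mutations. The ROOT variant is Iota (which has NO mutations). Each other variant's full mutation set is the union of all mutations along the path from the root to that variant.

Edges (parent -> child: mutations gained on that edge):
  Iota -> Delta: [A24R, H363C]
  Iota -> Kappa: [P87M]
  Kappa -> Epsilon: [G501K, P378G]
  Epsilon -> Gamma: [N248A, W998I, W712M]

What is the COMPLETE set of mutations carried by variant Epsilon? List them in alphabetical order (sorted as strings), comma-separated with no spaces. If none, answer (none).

At Iota: gained [] -> total []
At Kappa: gained ['P87M'] -> total ['P87M']
At Epsilon: gained ['G501K', 'P378G'] -> total ['G501K', 'P378G', 'P87M']

Answer: G501K,P378G,P87M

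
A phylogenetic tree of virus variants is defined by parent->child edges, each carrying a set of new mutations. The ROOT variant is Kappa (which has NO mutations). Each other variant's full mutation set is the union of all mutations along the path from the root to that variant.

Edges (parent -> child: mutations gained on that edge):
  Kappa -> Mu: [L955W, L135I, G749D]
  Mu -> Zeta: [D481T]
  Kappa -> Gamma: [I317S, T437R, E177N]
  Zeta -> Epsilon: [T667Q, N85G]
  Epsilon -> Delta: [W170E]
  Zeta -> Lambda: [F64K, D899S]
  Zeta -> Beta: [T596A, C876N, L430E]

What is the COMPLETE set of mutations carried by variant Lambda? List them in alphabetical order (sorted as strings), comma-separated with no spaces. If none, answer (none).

Answer: D481T,D899S,F64K,G749D,L135I,L955W

Derivation:
At Kappa: gained [] -> total []
At Mu: gained ['L955W', 'L135I', 'G749D'] -> total ['G749D', 'L135I', 'L955W']
At Zeta: gained ['D481T'] -> total ['D481T', 'G749D', 'L135I', 'L955W']
At Lambda: gained ['F64K', 'D899S'] -> total ['D481T', 'D899S', 'F64K', 'G749D', 'L135I', 'L955W']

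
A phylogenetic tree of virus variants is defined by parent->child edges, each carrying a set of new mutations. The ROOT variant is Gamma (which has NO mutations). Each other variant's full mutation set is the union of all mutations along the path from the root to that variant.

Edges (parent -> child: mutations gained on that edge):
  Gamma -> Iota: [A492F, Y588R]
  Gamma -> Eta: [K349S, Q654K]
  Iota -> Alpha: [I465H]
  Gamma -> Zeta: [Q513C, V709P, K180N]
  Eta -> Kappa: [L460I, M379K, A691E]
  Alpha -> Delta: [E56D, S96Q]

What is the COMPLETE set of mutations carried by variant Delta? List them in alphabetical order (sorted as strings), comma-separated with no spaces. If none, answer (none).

At Gamma: gained [] -> total []
At Iota: gained ['A492F', 'Y588R'] -> total ['A492F', 'Y588R']
At Alpha: gained ['I465H'] -> total ['A492F', 'I465H', 'Y588R']
At Delta: gained ['E56D', 'S96Q'] -> total ['A492F', 'E56D', 'I465H', 'S96Q', 'Y588R']

Answer: A492F,E56D,I465H,S96Q,Y588R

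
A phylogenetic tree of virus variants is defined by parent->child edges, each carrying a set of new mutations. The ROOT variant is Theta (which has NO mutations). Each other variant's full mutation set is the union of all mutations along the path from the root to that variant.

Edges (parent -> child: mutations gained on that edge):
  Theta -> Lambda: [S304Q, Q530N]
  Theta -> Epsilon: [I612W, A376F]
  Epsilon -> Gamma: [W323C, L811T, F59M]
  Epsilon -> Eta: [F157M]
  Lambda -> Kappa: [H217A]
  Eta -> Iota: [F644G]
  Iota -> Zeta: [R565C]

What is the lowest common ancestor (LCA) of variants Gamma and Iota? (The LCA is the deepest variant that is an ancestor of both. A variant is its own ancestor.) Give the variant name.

Answer: Epsilon

Derivation:
Path from root to Gamma: Theta -> Epsilon -> Gamma
  ancestors of Gamma: {Theta, Epsilon, Gamma}
Path from root to Iota: Theta -> Epsilon -> Eta -> Iota
  ancestors of Iota: {Theta, Epsilon, Eta, Iota}
Common ancestors: {Theta, Epsilon}
Walk up from Iota: Iota (not in ancestors of Gamma), Eta (not in ancestors of Gamma), Epsilon (in ancestors of Gamma), Theta (in ancestors of Gamma)
Deepest common ancestor (LCA) = Epsilon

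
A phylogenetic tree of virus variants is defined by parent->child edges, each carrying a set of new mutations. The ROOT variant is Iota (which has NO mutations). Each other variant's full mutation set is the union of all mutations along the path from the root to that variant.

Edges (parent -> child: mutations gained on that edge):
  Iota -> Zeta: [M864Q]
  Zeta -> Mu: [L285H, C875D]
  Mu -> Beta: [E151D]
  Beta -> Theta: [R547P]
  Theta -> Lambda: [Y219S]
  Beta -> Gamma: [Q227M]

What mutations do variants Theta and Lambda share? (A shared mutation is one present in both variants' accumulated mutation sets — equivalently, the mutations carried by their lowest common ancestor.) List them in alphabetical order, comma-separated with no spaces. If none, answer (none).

Accumulating mutations along path to Theta:
  At Iota: gained [] -> total []
  At Zeta: gained ['M864Q'] -> total ['M864Q']
  At Mu: gained ['L285H', 'C875D'] -> total ['C875D', 'L285H', 'M864Q']
  At Beta: gained ['E151D'] -> total ['C875D', 'E151D', 'L285H', 'M864Q']
  At Theta: gained ['R547P'] -> total ['C875D', 'E151D', 'L285H', 'M864Q', 'R547P']
Mutations(Theta) = ['C875D', 'E151D', 'L285H', 'M864Q', 'R547P']
Accumulating mutations along path to Lambda:
  At Iota: gained [] -> total []
  At Zeta: gained ['M864Q'] -> total ['M864Q']
  At Mu: gained ['L285H', 'C875D'] -> total ['C875D', 'L285H', 'M864Q']
  At Beta: gained ['E151D'] -> total ['C875D', 'E151D', 'L285H', 'M864Q']
  At Theta: gained ['R547P'] -> total ['C875D', 'E151D', 'L285H', 'M864Q', 'R547P']
  At Lambda: gained ['Y219S'] -> total ['C875D', 'E151D', 'L285H', 'M864Q', 'R547P', 'Y219S']
Mutations(Lambda) = ['C875D', 'E151D', 'L285H', 'M864Q', 'R547P', 'Y219S']
Intersection: ['C875D', 'E151D', 'L285H', 'M864Q', 'R547P'] ∩ ['C875D', 'E151D', 'L285H', 'M864Q', 'R547P', 'Y219S'] = ['C875D', 'E151D', 'L285H', 'M864Q', 'R547P']

Answer: C875D,E151D,L285H,M864Q,R547P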